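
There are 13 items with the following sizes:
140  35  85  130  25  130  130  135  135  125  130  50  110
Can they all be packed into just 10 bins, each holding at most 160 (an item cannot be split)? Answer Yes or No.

Yes

A valid assignment using 10 bins:
  bin 1: 140 = 140
  bin 2: 135 + 25 = 160
  bin 3: 135 = 135
  bin 4: 130 = 130
  bin 5: 130 = 130
  bin 6: 130 = 130
  bin 7: 130 = 130
  bin 8: 125 + 35 = 160
  bin 9: 110 + 50 = 160
  bin 10: 85 = 85
Every load is within 160, so 10 bins suffice.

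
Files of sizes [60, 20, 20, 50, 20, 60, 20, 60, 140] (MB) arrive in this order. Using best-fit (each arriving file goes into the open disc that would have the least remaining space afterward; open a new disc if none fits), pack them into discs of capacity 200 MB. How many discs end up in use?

  60 → disc 1 (new)  [load 60/200]
  20 → disc 1  [load 80/200]
  20 → disc 1  [load 100/200]
  50 → disc 1  [load 150/200]
  20 → disc 1  [load 170/200]
  60 → disc 2 (new)  [load 60/200]
  20 → disc 1  [load 190/200]
  60 → disc 2  [load 120/200]
  140 → disc 3 (new)  [load 140/200]
3 discs opened.

3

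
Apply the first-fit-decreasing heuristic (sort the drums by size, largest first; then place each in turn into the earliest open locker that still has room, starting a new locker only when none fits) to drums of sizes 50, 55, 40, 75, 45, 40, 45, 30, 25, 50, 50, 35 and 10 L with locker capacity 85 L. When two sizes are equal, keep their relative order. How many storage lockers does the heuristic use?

7

Sorted descending: 75, 55, 50, 50, 50, 45, 45, 40, 40, 35, 30, 25, 10.
  75 → locker 1 (new)  [load 75/85]
  55 → locker 2 (new)  [load 55/85]
  50 → locker 3 (new)  [load 50/85]
  50 → locker 4 (new)  [load 50/85]
  50 → locker 5 (new)  [load 50/85]
  45 → locker 6 (new)  [load 45/85]
  45 → locker 7 (new)  [load 45/85]
  40 → locker 6  [load 85/85]
  40 → locker 7  [load 85/85]
  35 → locker 3  [load 85/85]
  30 → locker 2  [load 85/85]
  25 → locker 4  [load 75/85]
  10 → locker 1  [load 85/85]
7 storage lockers opened.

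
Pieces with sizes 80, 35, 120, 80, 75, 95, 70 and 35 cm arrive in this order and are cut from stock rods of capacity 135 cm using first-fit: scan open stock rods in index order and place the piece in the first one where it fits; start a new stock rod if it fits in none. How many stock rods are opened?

  80 → stock rod 1 (new)  [load 80/135]
  35 → stock rod 1  [load 115/135]
  120 → stock rod 2 (new)  [load 120/135]
  80 → stock rod 3 (new)  [load 80/135]
  75 → stock rod 4 (new)  [load 75/135]
  95 → stock rod 5 (new)  [load 95/135]
  70 → stock rod 6 (new)  [load 70/135]
  35 → stock rod 3  [load 115/135]
6 stock rods opened.

6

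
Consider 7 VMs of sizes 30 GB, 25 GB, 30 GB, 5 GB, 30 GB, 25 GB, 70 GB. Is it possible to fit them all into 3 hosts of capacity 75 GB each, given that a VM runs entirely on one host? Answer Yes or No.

Total = 215 GB; ⌈215/75⌉ = 3.
The bound of 3 does not rule out 3, but exhaustive search shows no assignment into 3 hosts of capacity 75 GB exists — the minimum is 4.

No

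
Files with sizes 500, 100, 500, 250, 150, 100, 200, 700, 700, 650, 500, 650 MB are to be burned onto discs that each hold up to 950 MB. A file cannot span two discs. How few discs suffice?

7

Total = 700 + 700 + 650 + 650 + 500 + 500 + 500 + 250 + 200 + 150 + 100 + 100 = 5000 MB.
Lower bound: ⌈5000/950⌉ = 6 discs.
Also, 7 files each exceed 475 MB, and no two of those can share a disc, so at least 7 discs are needed.
A packing using 7 discs:
  disc 1: 700 + 250 = 950
  disc 2: 700 + 200 = 900
  disc 3: 650 + 150 + 100 = 900
  disc 4: 650 + 100 = 750
  disc 5: 500 = 500
  disc 6: 500 = 500
  disc 7: 500 = 500
This matches the lower bound, so 7 is optimal.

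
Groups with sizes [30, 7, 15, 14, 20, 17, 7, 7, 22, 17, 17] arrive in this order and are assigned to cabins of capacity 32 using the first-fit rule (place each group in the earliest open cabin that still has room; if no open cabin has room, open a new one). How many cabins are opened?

  30 → cabin 1 (new)  [load 30/32]
  7 → cabin 2 (new)  [load 7/32]
  15 → cabin 2  [load 22/32]
  14 → cabin 3 (new)  [load 14/32]
  20 → cabin 4 (new)  [load 20/32]
  17 → cabin 3  [load 31/32]
  7 → cabin 2  [load 29/32]
  7 → cabin 4  [load 27/32]
  22 → cabin 5 (new)  [load 22/32]
  17 → cabin 6 (new)  [load 17/32]
  17 → cabin 7 (new)  [load 17/32]
7 cabins opened.

7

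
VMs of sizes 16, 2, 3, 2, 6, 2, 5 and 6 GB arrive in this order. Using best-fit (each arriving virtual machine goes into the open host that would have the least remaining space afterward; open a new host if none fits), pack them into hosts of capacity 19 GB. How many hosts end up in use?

3

  16 → host 1 (new)  [load 16/19]
  2 → host 1  [load 18/19]
  3 → host 2 (new)  [load 3/19]
  2 → host 2  [load 5/19]
  6 → host 2  [load 11/19]
  2 → host 2  [load 13/19]
  5 → host 2  [load 18/19]
  6 → host 3 (new)  [load 6/19]
3 hosts opened.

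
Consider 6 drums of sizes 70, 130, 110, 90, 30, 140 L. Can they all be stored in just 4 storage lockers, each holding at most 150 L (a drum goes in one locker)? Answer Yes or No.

Total = 570 L; ⌈570/150⌉ = 4.
The bound of 4 does not rule out 4, but exhaustive search shows no assignment into 4 storage lockers of capacity 150 L exists — the minimum is 5.

No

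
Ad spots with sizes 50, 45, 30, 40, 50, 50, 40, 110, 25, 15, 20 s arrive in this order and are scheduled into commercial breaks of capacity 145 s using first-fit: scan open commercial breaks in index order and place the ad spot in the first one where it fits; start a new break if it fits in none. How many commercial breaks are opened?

4

  50 → break 1 (new)  [load 50/145]
  45 → break 1  [load 95/145]
  30 → break 1  [load 125/145]
  40 → break 2 (new)  [load 40/145]
  50 → break 2  [load 90/145]
  50 → break 2  [load 140/145]
  40 → break 3 (new)  [load 40/145]
  110 → break 4 (new)  [load 110/145]
  25 → break 3  [load 65/145]
  15 → break 1  [load 140/145]
  20 → break 3  [load 85/145]
4 commercial breaks opened.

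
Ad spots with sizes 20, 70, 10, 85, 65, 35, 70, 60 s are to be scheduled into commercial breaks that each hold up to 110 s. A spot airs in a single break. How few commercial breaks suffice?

Total = 85 + 70 + 70 + 65 + 60 + 35 + 20 + 10 = 415 s.
Lower bound: ⌈415/110⌉ = 4 commercial breaks.
Also, 5 ad spots each exceed 55 s, and no two of those can share a break, so at least 5 commercial breaks are needed.
A packing using 5 commercial breaks:
  break 1: 85 + 20 = 105
  break 2: 70 + 35 = 105
  break 3: 70 + 10 = 80
  break 4: 65 = 65
  break 5: 60 = 60
This matches the lower bound, so 5 is optimal.

5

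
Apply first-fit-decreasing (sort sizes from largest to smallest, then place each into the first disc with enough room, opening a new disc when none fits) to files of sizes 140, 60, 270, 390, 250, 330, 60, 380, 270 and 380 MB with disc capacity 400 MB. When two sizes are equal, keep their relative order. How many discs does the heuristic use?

7

Sorted descending: 390, 380, 380, 330, 270, 270, 250, 140, 60, 60.
  390 → disc 1 (new)  [load 390/400]
  380 → disc 2 (new)  [load 380/400]
  380 → disc 3 (new)  [load 380/400]
  330 → disc 4 (new)  [load 330/400]
  270 → disc 5 (new)  [load 270/400]
  270 → disc 6 (new)  [load 270/400]
  250 → disc 7 (new)  [load 250/400]
  140 → disc 7  [load 390/400]
  60 → disc 4  [load 390/400]
  60 → disc 5  [load 330/400]
7 discs opened.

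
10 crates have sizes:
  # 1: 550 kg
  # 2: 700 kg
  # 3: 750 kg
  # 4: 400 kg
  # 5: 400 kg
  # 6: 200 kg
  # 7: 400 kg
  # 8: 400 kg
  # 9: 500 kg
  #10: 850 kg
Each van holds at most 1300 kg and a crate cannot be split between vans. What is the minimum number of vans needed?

4

Total = 850 + 750 + 700 + 550 + 500 + 400 + 400 + 400 + 400 + 200 = 5150 kg.
Lower bound: ⌈5150/1300⌉ = 4 vans.
A packing using 4 vans:
  van 1: 850 + 400 = 1250
  van 2: 750 + 550 = 1300
  van 3: 700 + 400 + 200 = 1300
  van 4: 500 + 400 + 400 = 1300
This matches the lower bound, so 4 is optimal.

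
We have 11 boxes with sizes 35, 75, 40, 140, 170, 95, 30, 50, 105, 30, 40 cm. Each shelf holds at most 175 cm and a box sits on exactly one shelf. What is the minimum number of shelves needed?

5

Total = 170 + 140 + 105 + 95 + 75 + 50 + 40 + 40 + 35 + 30 + 30 = 810 cm.
Lower bound: ⌈810/175⌉ = 5 shelves.
A packing using 5 shelves:
  shelf 1: 170 = 170
  shelf 2: 140 + 35 = 175
  shelf 3: 105 + 50 = 155
  shelf 4: 95 + 75 = 170
  shelf 5: 40 + 40 + 30 + 30 = 140
This matches the lower bound, so 5 is optimal.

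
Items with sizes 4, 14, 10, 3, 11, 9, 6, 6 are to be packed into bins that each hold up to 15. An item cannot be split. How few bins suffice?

Total = 14 + 11 + 10 + 9 + 6 + 6 + 4 + 3 = 63.
Lower bound: ⌈63/15⌉ = 5 bins.
A packing using 5 bins:
  bin 1: 14 = 14
  bin 2: 11 + 4 = 15
  bin 3: 10 + 3 = 13
  bin 4: 9 + 6 = 15
  bin 5: 6 = 6
This matches the lower bound, so 5 is optimal.

5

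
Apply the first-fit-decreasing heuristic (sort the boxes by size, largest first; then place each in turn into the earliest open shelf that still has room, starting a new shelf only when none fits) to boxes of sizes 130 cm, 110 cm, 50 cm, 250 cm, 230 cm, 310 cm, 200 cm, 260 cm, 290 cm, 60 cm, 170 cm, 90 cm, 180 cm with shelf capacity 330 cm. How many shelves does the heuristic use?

8

Sorted descending: 310, 290, 260, 250, 230, 200, 180, 170, 130, 110, 90, 60, 50.
  310 → shelf 1 (new)  [load 310/330]
  290 → shelf 2 (new)  [load 290/330]
  260 → shelf 3 (new)  [load 260/330]
  250 → shelf 4 (new)  [load 250/330]
  230 → shelf 5 (new)  [load 230/330]
  200 → shelf 6 (new)  [load 200/330]
  180 → shelf 7 (new)  [load 180/330]
  170 → shelf 8 (new)  [load 170/330]
  130 → shelf 6  [load 330/330]
  110 → shelf 7  [load 290/330]
  90 → shelf 5  [load 320/330]
  60 → shelf 3  [load 320/330]
  50 → shelf 4  [load 300/330]
8 shelves opened.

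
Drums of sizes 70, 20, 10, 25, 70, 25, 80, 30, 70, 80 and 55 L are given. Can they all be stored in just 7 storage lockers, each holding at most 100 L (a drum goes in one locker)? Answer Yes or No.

A valid assignment using 6 storage lockers:
  locker 1: 80 + 20 = 100
  locker 2: 80 + 10 = 90
  locker 3: 70 + 30 = 100
  locker 4: 70 + 25 = 95
  locker 5: 70 + 25 = 95
  locker 6: 55 = 55
That uses only 6 ≤ 7, so 7 storage lockers are enough.

Yes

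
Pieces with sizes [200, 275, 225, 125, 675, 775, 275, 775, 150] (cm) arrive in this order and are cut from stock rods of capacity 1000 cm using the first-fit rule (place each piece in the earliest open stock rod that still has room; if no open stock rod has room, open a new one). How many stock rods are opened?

  200 → stock rod 1 (new)  [load 200/1000]
  275 → stock rod 1  [load 475/1000]
  225 → stock rod 1  [load 700/1000]
  125 → stock rod 1  [load 825/1000]
  675 → stock rod 2 (new)  [load 675/1000]
  775 → stock rod 3 (new)  [load 775/1000]
  275 → stock rod 2  [load 950/1000]
  775 → stock rod 4 (new)  [load 775/1000]
  150 → stock rod 1  [load 975/1000]
4 stock rods opened.

4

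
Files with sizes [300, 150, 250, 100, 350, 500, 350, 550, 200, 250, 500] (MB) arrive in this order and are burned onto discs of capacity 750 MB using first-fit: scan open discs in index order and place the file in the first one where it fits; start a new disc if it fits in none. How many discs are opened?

6

  300 → disc 1 (new)  [load 300/750]
  150 → disc 1  [load 450/750]
  250 → disc 1  [load 700/750]
  100 → disc 2 (new)  [load 100/750]
  350 → disc 2  [load 450/750]
  500 → disc 3 (new)  [load 500/750]
  350 → disc 4 (new)  [load 350/750]
  550 → disc 5 (new)  [load 550/750]
  200 → disc 2  [load 650/750]
  250 → disc 3  [load 750/750]
  500 → disc 6 (new)  [load 500/750]
6 discs opened.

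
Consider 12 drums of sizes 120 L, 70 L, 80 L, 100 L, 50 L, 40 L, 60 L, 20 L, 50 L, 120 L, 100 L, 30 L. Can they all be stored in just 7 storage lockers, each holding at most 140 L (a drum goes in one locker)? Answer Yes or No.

Yes

A valid assignment using 7 storage lockers:
  locker 1: 120 + 20 = 140
  locker 2: 120 = 120
  locker 3: 100 + 40 = 140
  locker 4: 100 + 30 = 130
  locker 5: 80 + 60 = 140
  locker 6: 70 + 50 = 120
  locker 7: 50 = 50
Every load is within 140 L, so 7 storage lockers suffice.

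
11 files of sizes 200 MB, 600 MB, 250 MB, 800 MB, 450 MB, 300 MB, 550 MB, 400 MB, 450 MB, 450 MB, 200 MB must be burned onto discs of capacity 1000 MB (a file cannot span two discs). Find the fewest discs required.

5

Total = 800 + 600 + 550 + 450 + 450 + 450 + 400 + 300 + 250 + 200 + 200 = 4650 MB.
Lower bound: ⌈4650/1000⌉ = 5 discs.
A packing using 5 discs:
  disc 1: 800 + 200 = 1000
  disc 2: 600 + 400 = 1000
  disc 3: 550 + 450 = 1000
  disc 4: 450 + 450 = 900
  disc 5: 300 + 250 + 200 = 750
This matches the lower bound, so 5 is optimal.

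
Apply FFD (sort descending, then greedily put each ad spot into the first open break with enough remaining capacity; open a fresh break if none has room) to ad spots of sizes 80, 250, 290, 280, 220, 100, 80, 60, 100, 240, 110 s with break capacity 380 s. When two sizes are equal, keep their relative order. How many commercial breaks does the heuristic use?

5

Sorted descending: 290, 280, 250, 240, 220, 110, 100, 100, 80, 80, 60.
  290 → break 1 (new)  [load 290/380]
  280 → break 2 (new)  [load 280/380]
  250 → break 3 (new)  [load 250/380]
  240 → break 4 (new)  [load 240/380]
  220 → break 5 (new)  [load 220/380]
  110 → break 3  [load 360/380]
  100 → break 2  [load 380/380]
  100 → break 4  [load 340/380]
  80 → break 1  [load 370/380]
  80 → break 5  [load 300/380]
  60 → break 5  [load 360/380]
5 commercial breaks opened.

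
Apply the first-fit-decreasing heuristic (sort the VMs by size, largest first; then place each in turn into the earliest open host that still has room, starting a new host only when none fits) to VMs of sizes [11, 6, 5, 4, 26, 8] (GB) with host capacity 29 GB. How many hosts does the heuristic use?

Sorted descending: 26, 11, 8, 6, 5, 4.
  26 → host 1 (new)  [load 26/29]
  11 → host 2 (new)  [load 11/29]
  8 → host 2  [load 19/29]
  6 → host 2  [load 25/29]
  5 → host 3 (new)  [load 5/29]
  4 → host 2  [load 29/29]
3 hosts opened.

3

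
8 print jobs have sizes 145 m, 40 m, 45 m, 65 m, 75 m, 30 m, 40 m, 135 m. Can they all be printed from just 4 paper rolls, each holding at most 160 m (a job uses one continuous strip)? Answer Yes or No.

Yes

A valid assignment using 4 paper rolls:
  roll 1: 145 = 145
  roll 2: 135 = 135
  roll 3: 75 + 65 = 140
  roll 4: 45 + 40 + 40 + 30 = 155
Every load is within 160 m, so 4 paper rolls suffice.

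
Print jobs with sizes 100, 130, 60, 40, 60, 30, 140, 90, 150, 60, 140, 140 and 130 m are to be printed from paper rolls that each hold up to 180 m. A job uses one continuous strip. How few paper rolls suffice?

Total = 150 + 140 + 140 + 140 + 130 + 130 + 100 + 90 + 60 + 60 + 60 + 40 + 30 = 1270 m.
Lower bound: ⌈1270/180⌉ = 8 paper rolls.
A packing using 9 paper rolls:
  roll 1: 150 + 30 = 180
  roll 2: 140 + 40 = 180
  roll 3: 140 = 140
  roll 4: 140 = 140
  roll 5: 130 = 130
  roll 6: 130 = 130
  roll 7: 100 + 60 = 160
  roll 8: 90 + 60 = 150
  roll 9: 60 = 60
No arrangement into 8 paper rolls stays within capacity, so 9 is optimal.

9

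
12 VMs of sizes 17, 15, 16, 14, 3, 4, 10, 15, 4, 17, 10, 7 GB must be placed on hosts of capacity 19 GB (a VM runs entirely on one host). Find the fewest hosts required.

Total = 17 + 17 + 16 + 15 + 15 + 14 + 10 + 10 + 7 + 4 + 4 + 3 = 132 GB.
Lower bound: ⌈132/19⌉ = 7 hosts.
Also, 8 VMs each exceed 19/2 GB, and no two of those can share a host, so at least 8 hosts are needed.
A packing using 8 hosts:
  host 1: 17 = 17
  host 2: 17 = 17
  host 3: 16 + 3 = 19
  host 4: 15 + 4 = 19
  host 5: 15 + 4 = 19
  host 6: 14 = 14
  host 7: 10 + 7 = 17
  host 8: 10 = 10
This matches the lower bound, so 8 is optimal.

8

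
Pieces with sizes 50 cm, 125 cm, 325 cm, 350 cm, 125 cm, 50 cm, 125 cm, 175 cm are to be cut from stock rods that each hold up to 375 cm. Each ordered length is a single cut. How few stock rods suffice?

4

Total = 350 + 325 + 175 + 125 + 125 + 125 + 50 + 50 = 1325 cm.
Lower bound: ⌈1325/375⌉ = 4 stock rods.
A packing using 4 stock rods:
  stock rod 1: 350 = 350
  stock rod 2: 325 + 50 = 375
  stock rod 3: 175 + 125 + 50 = 350
  stock rod 4: 125 + 125 = 250
This matches the lower bound, so 4 is optimal.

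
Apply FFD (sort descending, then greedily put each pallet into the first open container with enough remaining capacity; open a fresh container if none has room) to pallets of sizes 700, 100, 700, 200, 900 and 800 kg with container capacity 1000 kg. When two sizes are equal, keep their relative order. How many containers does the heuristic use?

Sorted descending: 900, 800, 700, 700, 200, 100.
  900 → container 1 (new)  [load 900/1000]
  800 → container 2 (new)  [load 800/1000]
  700 → container 3 (new)  [load 700/1000]
  700 → container 4 (new)  [load 700/1000]
  200 → container 2  [load 1000/1000]
  100 → container 1  [load 1000/1000]
4 containers opened.

4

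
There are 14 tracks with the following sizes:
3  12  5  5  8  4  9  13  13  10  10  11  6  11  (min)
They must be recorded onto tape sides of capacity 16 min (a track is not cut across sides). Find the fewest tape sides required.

9

Total = 13 + 13 + 12 + 11 + 11 + 10 + 10 + 9 + 8 + 6 + 5 + 5 + 4 + 3 = 120 min.
Lower bound: ⌈120/16⌉ = 8 tape sides.
A packing using 9 tape sides:
  side 1: 13 + 3 = 16
  side 2: 13 = 13
  side 3: 12 + 4 = 16
  side 4: 11 + 5 = 16
  side 5: 11 + 5 = 16
  side 6: 10 + 6 = 16
  side 7: 10 = 10
  side 8: 9 = 9
  side 9: 8 = 8
No arrangement into 8 tape sides stays within capacity, so 9 is optimal.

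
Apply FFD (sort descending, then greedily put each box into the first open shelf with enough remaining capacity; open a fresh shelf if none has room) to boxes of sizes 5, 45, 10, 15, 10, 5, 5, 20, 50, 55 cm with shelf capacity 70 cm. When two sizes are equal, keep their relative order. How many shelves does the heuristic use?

Sorted descending: 55, 50, 45, 20, 15, 10, 10, 5, 5, 5.
  55 → shelf 1 (new)  [load 55/70]
  50 → shelf 2 (new)  [load 50/70]
  45 → shelf 3 (new)  [load 45/70]
  20 → shelf 2  [load 70/70]
  15 → shelf 1  [load 70/70]
  10 → shelf 3  [load 55/70]
  10 → shelf 3  [load 65/70]
  5 → shelf 3  [load 70/70]
  5 → shelf 4 (new)  [load 5/70]
  5 → shelf 4  [load 10/70]
4 shelves opened.

4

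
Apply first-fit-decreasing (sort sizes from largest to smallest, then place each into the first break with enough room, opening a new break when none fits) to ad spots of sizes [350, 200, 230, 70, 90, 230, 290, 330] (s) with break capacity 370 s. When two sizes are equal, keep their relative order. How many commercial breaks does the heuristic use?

Sorted descending: 350, 330, 290, 230, 230, 200, 90, 70.
  350 → break 1 (new)  [load 350/370]
  330 → break 2 (new)  [load 330/370]
  290 → break 3 (new)  [load 290/370]
  230 → break 4 (new)  [load 230/370]
  230 → break 5 (new)  [load 230/370]
  200 → break 6 (new)  [load 200/370]
  90 → break 4  [load 320/370]
  70 → break 3  [load 360/370]
6 commercial breaks opened.

6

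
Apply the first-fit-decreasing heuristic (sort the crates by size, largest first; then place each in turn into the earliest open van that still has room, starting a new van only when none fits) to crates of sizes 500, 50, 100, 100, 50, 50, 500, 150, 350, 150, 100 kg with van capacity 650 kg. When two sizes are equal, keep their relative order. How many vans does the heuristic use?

4

Sorted descending: 500, 500, 350, 150, 150, 100, 100, 100, 50, 50, 50.
  500 → van 1 (new)  [load 500/650]
  500 → van 2 (new)  [load 500/650]
  350 → van 3 (new)  [load 350/650]
  150 → van 1  [load 650/650]
  150 → van 2  [load 650/650]
  100 → van 3  [load 450/650]
  100 → van 3  [load 550/650]
  100 → van 3  [load 650/650]
  50 → van 4 (new)  [load 50/650]
  50 → van 4  [load 100/650]
  50 → van 4  [load 150/650]
4 vans opened.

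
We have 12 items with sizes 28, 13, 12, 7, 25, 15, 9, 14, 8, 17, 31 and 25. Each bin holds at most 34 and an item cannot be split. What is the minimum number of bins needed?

Total = 31 + 28 + 25 + 25 + 17 + 15 + 14 + 13 + 12 + 9 + 8 + 7 = 204.
Lower bound: ⌈204/34⌉ = 6 bins.
A packing using 7 bins:
  bin 1: 31 = 31
  bin 2: 28 = 28
  bin 3: 25 + 9 = 34
  bin 4: 25 + 8 = 33
  bin 5: 17 + 15 = 32
  bin 6: 14 + 13 + 7 = 34
  bin 7: 12 = 12
No arrangement into 6 bins stays within capacity, so 7 is optimal.

7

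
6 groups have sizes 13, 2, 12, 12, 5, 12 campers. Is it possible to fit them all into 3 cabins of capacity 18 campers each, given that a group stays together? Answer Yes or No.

Total = 56 campers; ⌈56/18⌉ = 4.
At least 4 cabins are required, but only 3 are allowed.

No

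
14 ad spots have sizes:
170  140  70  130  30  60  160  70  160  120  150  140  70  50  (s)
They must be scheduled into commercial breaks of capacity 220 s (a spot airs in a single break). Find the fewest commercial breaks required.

8

Total = 170 + 160 + 160 + 150 + 140 + 140 + 130 + 120 + 70 + 70 + 70 + 60 + 50 + 30 = 1520 s.
Lower bound: ⌈1520/220⌉ = 7 commercial breaks.
Also, 8 ad spots each exceed 110 s, and no two of those can share a break, so at least 8 commercial breaks are needed.
A packing using 8 commercial breaks:
  break 1: 170 + 50 = 220
  break 2: 160 + 60 = 220
  break 3: 160 + 30 = 190
  break 4: 150 + 70 = 220
  break 5: 140 + 70 = 210
  break 6: 140 + 70 = 210
  break 7: 130 = 130
  break 8: 120 = 120
This matches the lower bound, so 8 is optimal.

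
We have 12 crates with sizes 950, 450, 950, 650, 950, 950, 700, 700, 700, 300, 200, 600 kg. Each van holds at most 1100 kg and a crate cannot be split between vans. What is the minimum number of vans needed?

9

Total = 950 + 950 + 950 + 950 + 700 + 700 + 700 + 650 + 600 + 450 + 300 + 200 = 8100 kg.
Lower bound: ⌈8100/1100⌉ = 8 vans.
Also, 9 crates each exceed 550 kg, and no two of those can share a van, so at least 9 vans are needed.
A packing using 9 vans:
  van 1: 950 = 950
  van 2: 950 = 950
  van 3: 950 = 950
  van 4: 950 = 950
  van 5: 700 + 300 = 1000
  van 6: 700 + 200 = 900
  van 7: 700 = 700
  van 8: 650 + 450 = 1100
  van 9: 600 = 600
This matches the lower bound, so 9 is optimal.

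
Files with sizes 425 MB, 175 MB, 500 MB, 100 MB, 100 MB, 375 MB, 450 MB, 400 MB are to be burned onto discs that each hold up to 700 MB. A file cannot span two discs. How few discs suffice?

Total = 500 + 450 + 425 + 400 + 375 + 175 + 100 + 100 = 2525 MB.
Lower bound: ⌈2525/700⌉ = 4 discs.
Also, 5 files each exceed 350 MB, and no two of those can share a disc, so at least 5 discs are needed.
A packing using 5 discs:
  disc 1: 500 + 175 = 675
  disc 2: 450 + 100 + 100 = 650
  disc 3: 425 = 425
  disc 4: 400 = 400
  disc 5: 375 = 375
This matches the lower bound, so 5 is optimal.

5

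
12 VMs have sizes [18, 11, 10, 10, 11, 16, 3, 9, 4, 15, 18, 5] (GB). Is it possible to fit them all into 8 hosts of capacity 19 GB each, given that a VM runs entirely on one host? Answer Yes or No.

Yes

A valid assignment using 8 hosts:
  host 1: 18 = 18
  host 2: 18 = 18
  host 3: 16 + 3 = 19
  host 4: 15 + 4 = 19
  host 5: 11 + 5 = 16
  host 6: 11 = 11
  host 7: 10 + 9 = 19
  host 8: 10 = 10
Every load is within 19 GB, so 8 hosts suffice.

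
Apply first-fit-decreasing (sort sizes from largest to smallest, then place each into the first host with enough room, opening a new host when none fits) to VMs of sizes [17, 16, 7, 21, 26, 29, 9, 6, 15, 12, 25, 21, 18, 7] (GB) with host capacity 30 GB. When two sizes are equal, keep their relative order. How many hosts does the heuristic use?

Sorted descending: 29, 26, 25, 21, 21, 18, 17, 16, 15, 12, 9, 7, 7, 6.
  29 → host 1 (new)  [load 29/30]
  26 → host 2 (new)  [load 26/30]
  25 → host 3 (new)  [load 25/30]
  21 → host 4 (new)  [load 21/30]
  21 → host 5 (new)  [load 21/30]
  18 → host 6 (new)  [load 18/30]
  17 → host 7 (new)  [load 17/30]
  16 → host 8 (new)  [load 16/30]
  15 → host 9 (new)  [load 15/30]
  12 → host 6  [load 30/30]
  9 → host 4  [load 30/30]
  7 → host 5  [load 28/30]
  7 → host 7  [load 24/30]
  6 → host 7  [load 30/30]
9 hosts opened.

9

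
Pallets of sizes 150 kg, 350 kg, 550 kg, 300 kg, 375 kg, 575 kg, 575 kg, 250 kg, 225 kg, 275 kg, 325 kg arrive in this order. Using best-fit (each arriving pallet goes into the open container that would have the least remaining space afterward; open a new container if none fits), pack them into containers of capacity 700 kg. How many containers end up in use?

7

  150 → container 1 (new)  [load 150/700]
  350 → container 1  [load 500/700]
  550 → container 2 (new)  [load 550/700]
  300 → container 3 (new)  [load 300/700]
  375 → container 3  [load 675/700]
  575 → container 4 (new)  [load 575/700]
  575 → container 5 (new)  [load 575/700]
  250 → container 6 (new)  [load 250/700]
  225 → container 6  [load 475/700]
  275 → container 7 (new)  [load 275/700]
  325 → container 7  [load 600/700]
7 containers opened.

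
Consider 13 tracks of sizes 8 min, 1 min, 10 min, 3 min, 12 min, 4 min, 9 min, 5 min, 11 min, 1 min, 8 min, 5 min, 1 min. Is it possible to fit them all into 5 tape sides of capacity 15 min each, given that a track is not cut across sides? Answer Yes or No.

Total = 78 min; ⌈78/15⌉ = 6.
At least 6 tape sides are required, but only 5 are allowed.

No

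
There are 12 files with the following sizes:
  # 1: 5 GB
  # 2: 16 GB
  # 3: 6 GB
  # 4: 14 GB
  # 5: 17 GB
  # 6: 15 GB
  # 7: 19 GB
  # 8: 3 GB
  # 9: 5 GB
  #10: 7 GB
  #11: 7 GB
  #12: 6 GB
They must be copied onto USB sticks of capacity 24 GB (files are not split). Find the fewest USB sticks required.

6

Total = 19 + 17 + 16 + 15 + 14 + 7 + 7 + 6 + 6 + 5 + 5 + 3 = 120 GB.
Lower bound: ⌈120/24⌉ = 5 USB sticks.
A packing using 6 USB sticks:
  USB stick 1: 19 + 5 = 24
  USB stick 2: 17 + 7 = 24
  USB stick 3: 16 + 7 = 23
  USB stick 4: 15 + 6 + 3 = 24
  USB stick 5: 14 + 6 = 20
  USB stick 6: 5 = 5
No arrangement into 5 USB sticks stays within capacity, so 6 is optimal.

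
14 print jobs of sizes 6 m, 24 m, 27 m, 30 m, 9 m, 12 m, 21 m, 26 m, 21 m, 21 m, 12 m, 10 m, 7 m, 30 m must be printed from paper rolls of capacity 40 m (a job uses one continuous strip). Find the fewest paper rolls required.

8

Total = 30 + 30 + 27 + 26 + 24 + 21 + 21 + 21 + 12 + 12 + 10 + 9 + 7 + 6 = 256 m.
Lower bound: ⌈256/40⌉ = 7 paper rolls.
Also, 8 print jobs each exceed 20 m, and no two of those can share a roll, so at least 8 paper rolls are needed.
A packing using 8 paper rolls:
  roll 1: 30 + 10 = 40
  roll 2: 30 + 9 = 39
  roll 3: 27 + 12 = 39
  roll 4: 26 + 12 = 38
  roll 5: 24 + 7 + 6 = 37
  roll 6: 21 = 21
  roll 7: 21 = 21
  roll 8: 21 = 21
This matches the lower bound, so 8 is optimal.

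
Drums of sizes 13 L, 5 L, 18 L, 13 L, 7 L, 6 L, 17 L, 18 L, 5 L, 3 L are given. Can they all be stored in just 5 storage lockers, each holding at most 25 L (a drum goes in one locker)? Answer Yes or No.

Yes

A valid assignment using 5 storage lockers:
  locker 1: 18 + 7 = 25
  locker 2: 18 + 6 = 24
  locker 3: 17 + 5 + 3 = 25
  locker 4: 13 + 5 = 18
  locker 5: 13 = 13
Every load is within 25 L, so 5 storage lockers suffice.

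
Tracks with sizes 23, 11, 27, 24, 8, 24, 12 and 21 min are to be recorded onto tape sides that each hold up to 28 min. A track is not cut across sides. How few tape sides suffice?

7

Total = 27 + 24 + 24 + 23 + 21 + 12 + 11 + 8 = 150 min.
Lower bound: ⌈150/28⌉ = 6 tape sides.
A packing using 7 tape sides:
  side 1: 27 = 27
  side 2: 24 = 24
  side 3: 24 = 24
  side 4: 23 = 23
  side 5: 21 = 21
  side 6: 12 + 11 = 23
  side 7: 8 = 8
No arrangement into 6 tape sides stays within capacity, so 7 is optimal.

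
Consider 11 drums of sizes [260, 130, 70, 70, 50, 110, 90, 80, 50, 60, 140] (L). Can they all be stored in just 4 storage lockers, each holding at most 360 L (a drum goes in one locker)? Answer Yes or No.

Yes

A valid assignment using 4 storage lockers:
  locker 1: 260 + 90 = 350
  locker 2: 140 + 130 + 80 = 350
  locker 3: 110 + 70 + 70 + 60 + 50 = 360
  locker 4: 50 = 50
Every load is within 360 L, so 4 storage lockers suffice.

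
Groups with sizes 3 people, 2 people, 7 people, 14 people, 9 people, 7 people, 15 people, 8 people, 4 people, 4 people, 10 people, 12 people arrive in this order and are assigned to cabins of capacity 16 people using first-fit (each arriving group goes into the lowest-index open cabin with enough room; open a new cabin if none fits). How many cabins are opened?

  3 → cabin 1 (new)  [load 3/16]
  2 → cabin 1  [load 5/16]
  7 → cabin 1  [load 12/16]
  14 → cabin 2 (new)  [load 14/16]
  9 → cabin 3 (new)  [load 9/16]
  7 → cabin 3  [load 16/16]
  15 → cabin 4 (new)  [load 15/16]
  8 → cabin 5 (new)  [load 8/16]
  4 → cabin 1  [load 16/16]
  4 → cabin 5  [load 12/16]
  10 → cabin 6 (new)  [load 10/16]
  12 → cabin 7 (new)  [load 12/16]
7 cabins opened.

7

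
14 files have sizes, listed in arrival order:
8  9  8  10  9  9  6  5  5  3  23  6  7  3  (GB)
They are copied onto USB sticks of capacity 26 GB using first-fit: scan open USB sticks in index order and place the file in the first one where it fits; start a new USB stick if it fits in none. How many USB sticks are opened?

5

  8 → USB stick 1 (new)  [load 8/26]
  9 → USB stick 1  [load 17/26]
  8 → USB stick 1  [load 25/26]
  10 → USB stick 2 (new)  [load 10/26]
  9 → USB stick 2  [load 19/26]
  9 → USB stick 3 (new)  [load 9/26]
  6 → USB stick 2  [load 25/26]
  5 → USB stick 3  [load 14/26]
  5 → USB stick 3  [load 19/26]
  3 → USB stick 3  [load 22/26]
  23 → USB stick 4 (new)  [load 23/26]
  6 → USB stick 5 (new)  [load 6/26]
  7 → USB stick 5  [load 13/26]
  3 → USB stick 3  [load 25/26]
5 USB sticks opened.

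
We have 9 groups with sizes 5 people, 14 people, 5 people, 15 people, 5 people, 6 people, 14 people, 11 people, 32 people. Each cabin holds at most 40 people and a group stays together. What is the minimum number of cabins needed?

Total = 32 + 15 + 14 + 14 + 11 + 6 + 5 + 5 + 5 = 107 people.
Lower bound: ⌈107/40⌉ = 3 cabins.
A packing using 3 cabins:
  cabin 1: 32 + 6 = 38
  cabin 2: 15 + 14 + 11 = 40
  cabin 3: 14 + 5 + 5 + 5 = 29
This matches the lower bound, so 3 is optimal.

3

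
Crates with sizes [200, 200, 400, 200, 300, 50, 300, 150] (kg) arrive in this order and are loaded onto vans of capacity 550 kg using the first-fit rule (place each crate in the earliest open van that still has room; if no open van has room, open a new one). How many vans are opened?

  200 → van 1 (new)  [load 200/550]
  200 → van 1  [load 400/550]
  400 → van 2 (new)  [load 400/550]
  200 → van 3 (new)  [load 200/550]
  300 → van 3  [load 500/550]
  50 → van 1  [load 450/550]
  300 → van 4 (new)  [load 300/550]
  150 → van 2  [load 550/550]
4 vans opened.

4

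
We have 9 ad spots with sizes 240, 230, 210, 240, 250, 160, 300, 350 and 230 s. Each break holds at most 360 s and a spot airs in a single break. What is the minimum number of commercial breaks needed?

9

Total = 350 + 300 + 250 + 240 + 240 + 230 + 230 + 210 + 160 = 2210 s.
Lower bound: ⌈2210/360⌉ = 7 commercial breaks.
Also, 8 ad spots each exceed 180 s, and no two of those can share a break, so at least 8 commercial breaks are needed.
A packing using 9 commercial breaks:
  break 1: 350 = 350
  break 2: 300 = 300
  break 3: 250 = 250
  break 4: 240 = 240
  break 5: 240 = 240
  break 6: 230 = 230
  break 7: 230 = 230
  break 8: 210 = 210
  break 9: 160 = 160
No arrangement into 8 commercial breaks stays within capacity, so 9 is optimal.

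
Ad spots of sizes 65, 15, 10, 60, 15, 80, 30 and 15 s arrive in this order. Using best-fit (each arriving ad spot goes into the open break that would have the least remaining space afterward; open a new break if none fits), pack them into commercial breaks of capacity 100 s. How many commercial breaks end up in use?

4

  65 → break 1 (new)  [load 65/100]
  15 → break 1  [load 80/100]
  10 → break 1  [load 90/100]
  60 → break 2 (new)  [load 60/100]
  15 → break 2  [load 75/100]
  80 → break 3 (new)  [load 80/100]
  30 → break 4 (new)  [load 30/100]
  15 → break 3  [load 95/100]
4 commercial breaks opened.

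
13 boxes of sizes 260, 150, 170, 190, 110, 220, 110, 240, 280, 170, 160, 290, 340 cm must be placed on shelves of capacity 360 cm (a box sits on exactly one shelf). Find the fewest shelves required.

Total = 340 + 290 + 280 + 260 + 240 + 220 + 190 + 170 + 170 + 160 + 150 + 110 + 110 = 2690 cm.
Lower bound: ⌈2690/360⌉ = 8 shelves.
A packing using 9 shelves:
  shelf 1: 340 = 340
  shelf 2: 290 = 290
  shelf 3: 280 = 280
  shelf 4: 260 = 260
  shelf 5: 240 + 110 = 350
  shelf 6: 220 + 110 = 330
  shelf 7: 190 + 170 = 360
  shelf 8: 170 + 160 = 330
  shelf 9: 150 = 150
No arrangement into 8 shelves stays within capacity, so 9 is optimal.

9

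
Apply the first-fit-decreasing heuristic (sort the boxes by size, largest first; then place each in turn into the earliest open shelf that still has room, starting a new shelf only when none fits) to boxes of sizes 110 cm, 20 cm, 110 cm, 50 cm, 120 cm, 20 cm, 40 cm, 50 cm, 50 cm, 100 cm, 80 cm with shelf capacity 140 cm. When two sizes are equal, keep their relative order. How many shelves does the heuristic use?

Sorted descending: 120, 110, 110, 100, 80, 50, 50, 50, 40, 20, 20.
  120 → shelf 1 (new)  [load 120/140]
  110 → shelf 2 (new)  [load 110/140]
  110 → shelf 3 (new)  [load 110/140]
  100 → shelf 4 (new)  [load 100/140]
  80 → shelf 5 (new)  [load 80/140]
  50 → shelf 5  [load 130/140]
  50 → shelf 6 (new)  [load 50/140]
  50 → shelf 6  [load 100/140]
  40 → shelf 4  [load 140/140]
  20 → shelf 1  [load 140/140]
  20 → shelf 2  [load 130/140]
6 shelves opened.

6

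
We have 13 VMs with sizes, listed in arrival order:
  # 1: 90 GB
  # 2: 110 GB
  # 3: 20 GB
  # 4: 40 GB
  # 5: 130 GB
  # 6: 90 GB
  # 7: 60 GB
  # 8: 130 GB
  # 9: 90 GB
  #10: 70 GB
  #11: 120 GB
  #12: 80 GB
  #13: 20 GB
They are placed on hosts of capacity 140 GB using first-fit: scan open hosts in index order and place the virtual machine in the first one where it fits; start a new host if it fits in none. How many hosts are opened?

9

  90 → host 1 (new)  [load 90/140]
  110 → host 2 (new)  [load 110/140]
  20 → host 1  [load 110/140]
  40 → host 3 (new)  [load 40/140]
  130 → host 4 (new)  [load 130/140]
  90 → host 3  [load 130/140]
  60 → host 5 (new)  [load 60/140]
  130 → host 6 (new)  [load 130/140]
  90 → host 7 (new)  [load 90/140]
  70 → host 5  [load 130/140]
  120 → host 8 (new)  [load 120/140]
  80 → host 9 (new)  [load 80/140]
  20 → host 1  [load 130/140]
9 hosts opened.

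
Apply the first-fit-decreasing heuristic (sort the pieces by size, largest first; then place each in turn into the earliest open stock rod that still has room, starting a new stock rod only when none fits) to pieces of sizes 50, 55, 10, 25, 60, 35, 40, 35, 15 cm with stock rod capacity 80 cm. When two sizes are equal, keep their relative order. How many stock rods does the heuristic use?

5

Sorted descending: 60, 55, 50, 40, 35, 35, 25, 15, 10.
  60 → stock rod 1 (new)  [load 60/80]
  55 → stock rod 2 (new)  [load 55/80]
  50 → stock rod 3 (new)  [load 50/80]
  40 → stock rod 4 (new)  [load 40/80]
  35 → stock rod 4  [load 75/80]
  35 → stock rod 5 (new)  [load 35/80]
  25 → stock rod 2  [load 80/80]
  15 → stock rod 1  [load 75/80]
  10 → stock rod 3  [load 60/80]
5 stock rods opened.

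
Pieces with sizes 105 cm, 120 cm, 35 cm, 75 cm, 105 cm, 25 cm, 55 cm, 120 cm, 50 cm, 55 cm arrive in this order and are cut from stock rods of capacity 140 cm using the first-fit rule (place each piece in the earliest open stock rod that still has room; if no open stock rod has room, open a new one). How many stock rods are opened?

  105 → stock rod 1 (new)  [load 105/140]
  120 → stock rod 2 (new)  [load 120/140]
  35 → stock rod 1  [load 140/140]
  75 → stock rod 3 (new)  [load 75/140]
  105 → stock rod 4 (new)  [load 105/140]
  25 → stock rod 3  [load 100/140]
  55 → stock rod 5 (new)  [load 55/140]
  120 → stock rod 6 (new)  [load 120/140]
  50 → stock rod 5  [load 105/140]
  55 → stock rod 7 (new)  [load 55/140]
7 stock rods opened.

7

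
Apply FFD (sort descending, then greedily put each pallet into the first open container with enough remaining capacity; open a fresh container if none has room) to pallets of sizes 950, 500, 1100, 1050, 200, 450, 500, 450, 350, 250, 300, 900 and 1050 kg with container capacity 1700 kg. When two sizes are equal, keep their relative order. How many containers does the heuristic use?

Sorted descending: 1100, 1050, 1050, 950, 900, 500, 500, 450, 450, 350, 300, 250, 200.
  1100 → container 1 (new)  [load 1100/1700]
  1050 → container 2 (new)  [load 1050/1700]
  1050 → container 3 (new)  [load 1050/1700]
  950 → container 4 (new)  [load 950/1700]
  900 → container 5 (new)  [load 900/1700]
  500 → container 1  [load 1600/1700]
  500 → container 2  [load 1550/1700]
  450 → container 3  [load 1500/1700]
  450 → container 4  [load 1400/1700]
  350 → container 5  [load 1250/1700]
  300 → container 4  [load 1700/1700]
  250 → container 5  [load 1500/1700]
  200 → container 3  [load 1700/1700]
5 containers opened.

5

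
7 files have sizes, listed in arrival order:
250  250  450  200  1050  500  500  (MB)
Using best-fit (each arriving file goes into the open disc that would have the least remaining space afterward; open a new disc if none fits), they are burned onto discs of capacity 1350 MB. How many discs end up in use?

  250 → disc 1 (new)  [load 250/1350]
  250 → disc 1  [load 500/1350]
  450 → disc 1  [load 950/1350]
  200 → disc 1  [load 1150/1350]
  1050 → disc 2 (new)  [load 1050/1350]
  500 → disc 3 (new)  [load 500/1350]
  500 → disc 3  [load 1000/1350]
3 discs opened.

3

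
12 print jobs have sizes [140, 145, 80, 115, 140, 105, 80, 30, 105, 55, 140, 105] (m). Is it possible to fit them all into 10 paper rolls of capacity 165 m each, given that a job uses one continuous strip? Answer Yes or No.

Yes

A valid assignment using 9 paper rolls:
  roll 1: 145 = 145
  roll 2: 140 = 140
  roll 3: 140 = 140
  roll 4: 140 = 140
  roll 5: 115 + 30 = 145
  roll 6: 105 + 55 = 160
  roll 7: 105 = 105
  roll 8: 105 = 105
  roll 9: 80 + 80 = 160
That uses only 9 ≤ 10, so 10 paper rolls are enough.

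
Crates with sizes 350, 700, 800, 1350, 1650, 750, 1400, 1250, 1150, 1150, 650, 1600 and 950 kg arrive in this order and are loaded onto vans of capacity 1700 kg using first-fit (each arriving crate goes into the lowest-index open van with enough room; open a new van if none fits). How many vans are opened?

  350 → van 1 (new)  [load 350/1700]
  700 → van 1  [load 1050/1700]
  800 → van 2 (new)  [load 800/1700]
  1350 → van 3 (new)  [load 1350/1700]
  1650 → van 4 (new)  [load 1650/1700]
  750 → van 2  [load 1550/1700]
  1400 → van 5 (new)  [load 1400/1700]
  1250 → van 6 (new)  [load 1250/1700]
  1150 → van 7 (new)  [load 1150/1700]
  1150 → van 8 (new)  [load 1150/1700]
  650 → van 1  [load 1700/1700]
  1600 → van 9 (new)  [load 1600/1700]
  950 → van 10 (new)  [load 950/1700]
10 vans opened.

10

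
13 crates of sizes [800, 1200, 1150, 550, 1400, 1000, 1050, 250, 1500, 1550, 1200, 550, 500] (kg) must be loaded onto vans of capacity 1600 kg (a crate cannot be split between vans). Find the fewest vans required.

9

Total = 1550 + 1500 + 1400 + 1200 + 1200 + 1150 + 1050 + 1000 + 800 + 550 + 550 + 500 + 250 = 12700 kg.
Lower bound: ⌈12700/1600⌉ = 8 vans.
A packing using 9 vans:
  van 1: 1550 = 1550
  van 2: 1500 = 1500
  van 3: 1400 = 1400
  van 4: 1200 + 250 = 1450
  van 5: 1200 = 1200
  van 6: 1150 = 1150
  van 7: 1050 + 550 = 1600
  van 8: 1000 + 550 = 1550
  van 9: 800 + 500 = 1300
No arrangement into 8 vans stays within capacity, so 9 is optimal.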